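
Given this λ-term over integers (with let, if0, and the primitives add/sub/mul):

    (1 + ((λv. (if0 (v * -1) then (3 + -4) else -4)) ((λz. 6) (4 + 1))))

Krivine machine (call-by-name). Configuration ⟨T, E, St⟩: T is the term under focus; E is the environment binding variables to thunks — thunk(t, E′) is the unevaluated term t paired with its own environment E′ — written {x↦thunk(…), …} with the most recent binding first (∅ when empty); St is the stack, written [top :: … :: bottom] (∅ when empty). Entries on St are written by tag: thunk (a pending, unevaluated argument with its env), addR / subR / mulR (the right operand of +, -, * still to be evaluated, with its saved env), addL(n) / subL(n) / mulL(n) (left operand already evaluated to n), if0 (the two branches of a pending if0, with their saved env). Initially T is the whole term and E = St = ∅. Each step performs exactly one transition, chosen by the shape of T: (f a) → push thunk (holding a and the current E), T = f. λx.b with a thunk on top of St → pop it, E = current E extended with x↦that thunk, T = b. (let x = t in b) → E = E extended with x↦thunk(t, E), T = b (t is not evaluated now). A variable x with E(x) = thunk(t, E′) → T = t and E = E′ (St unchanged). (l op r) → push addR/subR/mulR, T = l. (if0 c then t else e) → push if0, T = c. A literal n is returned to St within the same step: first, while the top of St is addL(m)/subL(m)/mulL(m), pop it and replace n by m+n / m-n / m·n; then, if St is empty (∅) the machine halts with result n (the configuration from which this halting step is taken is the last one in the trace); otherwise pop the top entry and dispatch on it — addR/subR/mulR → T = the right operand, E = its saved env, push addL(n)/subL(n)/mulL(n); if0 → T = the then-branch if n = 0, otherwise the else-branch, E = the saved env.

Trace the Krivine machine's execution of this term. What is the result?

Answer: -3

Machine steps:
t=0: ⟨T=(1 + ((λv. (if0 (v * -1) then (3 + -4) else -4)) ((λz. 6) (4 + 1)))); E=∅; St=∅⟩
t=1: ⟨T=1; E=∅; St=[addR]⟩
t=2: ⟨T=((λv. (if0 (v * -1) then (3 + -4) else -4)) ((λz. 6) (4 + 1))); E=∅; St=[addL(1)]⟩
t=3: ⟨T=(λv. (if0 (v * -1) then (3 + -4) else -4)); E=∅; St=[thunk :: addL(1)]⟩
t=4: ⟨T=(if0 (v * -1) then (3 + -4) else -4); E={v↦thunk(((λz. 6) (4 + 1)), ∅)}; St=[addL(1)]⟩
t=5: ⟨T=(v * -1); E={v↦thunk(((λz. 6) (4 + 1)), ∅)}; St=[if0 :: addL(1)]⟩
t=6: ⟨T=v; E={v↦thunk(((λz. 6) (4 + 1)), ∅)}; St=[mulR :: if0 :: addL(1)]⟩
t=7: ⟨T=((λz. 6) (4 + 1)); E=∅; St=[mulR :: if0 :: addL(1)]⟩
t=8: ⟨T=(λz. 6); E=∅; St=[thunk :: mulR :: if0 :: addL(1)]⟩
t=9: ⟨T=6; E={z↦thunk((4 + 1), ∅)}; St=[mulR :: if0 :: addL(1)]⟩
t=10: ⟨T=-1; E={v↦thunk(((λz. 6) (4 + 1)), ∅)}; St=[mulL(6) :: if0 :: addL(1)]⟩
t=11: ⟨T=-4; E={v↦thunk(((λz. 6) (4 + 1)), ∅)}; St=[addL(1)]⟩
→ final value -3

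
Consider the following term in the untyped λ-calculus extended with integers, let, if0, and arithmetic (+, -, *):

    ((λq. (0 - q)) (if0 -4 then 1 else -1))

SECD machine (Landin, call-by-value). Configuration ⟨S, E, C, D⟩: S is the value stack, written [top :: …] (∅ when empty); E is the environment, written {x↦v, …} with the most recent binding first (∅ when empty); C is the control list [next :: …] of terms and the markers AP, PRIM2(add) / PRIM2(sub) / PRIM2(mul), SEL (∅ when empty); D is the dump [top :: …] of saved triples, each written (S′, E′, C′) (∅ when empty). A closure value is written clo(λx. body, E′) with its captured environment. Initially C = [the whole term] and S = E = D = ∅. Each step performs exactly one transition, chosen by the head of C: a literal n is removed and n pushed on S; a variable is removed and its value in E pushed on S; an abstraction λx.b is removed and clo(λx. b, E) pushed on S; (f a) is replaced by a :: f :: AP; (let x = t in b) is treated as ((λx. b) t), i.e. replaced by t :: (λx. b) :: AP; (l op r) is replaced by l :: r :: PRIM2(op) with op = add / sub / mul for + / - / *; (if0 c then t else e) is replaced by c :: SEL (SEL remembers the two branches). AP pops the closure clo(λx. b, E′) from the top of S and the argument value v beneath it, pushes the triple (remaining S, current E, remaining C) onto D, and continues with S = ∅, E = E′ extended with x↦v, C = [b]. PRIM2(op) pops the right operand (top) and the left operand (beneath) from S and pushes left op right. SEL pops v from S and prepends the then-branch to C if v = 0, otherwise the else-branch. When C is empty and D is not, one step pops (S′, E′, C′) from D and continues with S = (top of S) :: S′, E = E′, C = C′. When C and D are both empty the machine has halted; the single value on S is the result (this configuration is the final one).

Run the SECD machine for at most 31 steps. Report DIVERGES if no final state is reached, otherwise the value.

t=0: ⟨S=∅; E=∅; C=[((λq. (0 - q)) (if0 -4 then 1 else -1))]; D=∅⟩
t=1: ⟨S=∅; E=∅; C=[(if0 -4 then 1 else -1) :: (λq. (0 - q)) :: AP]; D=∅⟩
t=2: ⟨S=∅; E=∅; C=[-4 :: SEL :: (λq. (0 - q)) :: AP]; D=∅⟩
t=3: ⟨S=[-4]; E=∅; C=[SEL :: (λq. (0 - q)) :: AP]; D=∅⟩
t=4: ⟨S=∅; E=∅; C=[-1 :: (λq. (0 - q)) :: AP]; D=∅⟩
t=5: ⟨S=[-1]; E=∅; C=[(λq. (0 - q)) :: AP]; D=∅⟩
t=6: ⟨S=[clo(λq. (0 - q), ∅) :: -1]; E=∅; C=[AP]; D=∅⟩
t=7: ⟨S=∅; E={q↦-1}; C=[(0 - q)]; D=[(∅, ∅, ∅)]⟩
t=8: ⟨S=∅; E={q↦-1}; C=[0 :: q :: PRIM2(sub)]; D=[(∅, ∅, ∅)]⟩
t=9: ⟨S=[0]; E={q↦-1}; C=[q :: PRIM2(sub)]; D=[(∅, ∅, ∅)]⟩
t=10: ⟨S=[-1 :: 0]; E={q↦-1}; C=[PRIM2(sub)]; D=[(∅, ∅, ∅)]⟩
t=11: ⟨S=[1]; E={q↦-1}; C=∅; D=[(∅, ∅, ∅)]⟩
t=12: ⟨S=[1]; E=∅; C=∅; D=∅⟩
→ final value 1

Answer: 1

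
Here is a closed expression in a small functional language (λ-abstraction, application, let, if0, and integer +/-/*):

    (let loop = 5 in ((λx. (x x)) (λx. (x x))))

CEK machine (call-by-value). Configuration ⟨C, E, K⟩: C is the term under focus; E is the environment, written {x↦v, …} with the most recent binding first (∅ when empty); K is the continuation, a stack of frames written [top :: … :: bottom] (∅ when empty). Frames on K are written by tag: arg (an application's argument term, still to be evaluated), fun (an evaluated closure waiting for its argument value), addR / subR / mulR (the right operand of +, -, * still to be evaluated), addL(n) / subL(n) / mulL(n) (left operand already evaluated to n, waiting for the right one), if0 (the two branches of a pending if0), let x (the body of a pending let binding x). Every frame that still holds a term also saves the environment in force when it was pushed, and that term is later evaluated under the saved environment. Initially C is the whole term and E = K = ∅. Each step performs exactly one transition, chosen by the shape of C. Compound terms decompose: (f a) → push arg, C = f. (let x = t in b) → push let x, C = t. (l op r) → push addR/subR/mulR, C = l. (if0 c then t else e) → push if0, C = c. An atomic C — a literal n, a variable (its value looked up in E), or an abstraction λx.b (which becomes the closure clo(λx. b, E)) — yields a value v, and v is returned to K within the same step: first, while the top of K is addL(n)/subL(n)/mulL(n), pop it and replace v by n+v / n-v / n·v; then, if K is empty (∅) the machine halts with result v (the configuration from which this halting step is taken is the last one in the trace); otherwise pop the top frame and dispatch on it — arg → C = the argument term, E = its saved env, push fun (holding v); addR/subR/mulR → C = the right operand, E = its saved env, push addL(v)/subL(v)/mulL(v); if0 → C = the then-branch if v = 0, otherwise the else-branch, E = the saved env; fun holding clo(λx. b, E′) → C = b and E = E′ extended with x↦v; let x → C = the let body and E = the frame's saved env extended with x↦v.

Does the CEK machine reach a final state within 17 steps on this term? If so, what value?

step 0: <C=(let loop = 5 in ((λx. (x x)) (λx. (x x)))), E=∅, K=∅>
step 1: <C=5, E=∅, K=[let loop]>
step 2: <C=((λx. (x x)) (λx. (x x))), E={loop↦5}, K=∅>
step 3: <C=(λx. (x x)), E={loop↦5}, K=[arg]>
step 4: <C=(λx. (x x)), E={loop↦5}, K=[fun]>
step 5: <C=(x x), E={x↦clo(λx. (x x), {loop↦5}), loop↦5}, K=∅>
step 6: <C=x, E={x↦clo(λx. (x x), {loop↦5}), loop↦5}, K=[arg]>
step 7: <C=x, E={x↦clo(λx. (x x), {loop↦5}), loop↦5}, K=[fun]>
… configuration repeats with period 3 (steps 5–7 recur indefinitely) …

Answer: DIVERGES (no final state within 17 steps)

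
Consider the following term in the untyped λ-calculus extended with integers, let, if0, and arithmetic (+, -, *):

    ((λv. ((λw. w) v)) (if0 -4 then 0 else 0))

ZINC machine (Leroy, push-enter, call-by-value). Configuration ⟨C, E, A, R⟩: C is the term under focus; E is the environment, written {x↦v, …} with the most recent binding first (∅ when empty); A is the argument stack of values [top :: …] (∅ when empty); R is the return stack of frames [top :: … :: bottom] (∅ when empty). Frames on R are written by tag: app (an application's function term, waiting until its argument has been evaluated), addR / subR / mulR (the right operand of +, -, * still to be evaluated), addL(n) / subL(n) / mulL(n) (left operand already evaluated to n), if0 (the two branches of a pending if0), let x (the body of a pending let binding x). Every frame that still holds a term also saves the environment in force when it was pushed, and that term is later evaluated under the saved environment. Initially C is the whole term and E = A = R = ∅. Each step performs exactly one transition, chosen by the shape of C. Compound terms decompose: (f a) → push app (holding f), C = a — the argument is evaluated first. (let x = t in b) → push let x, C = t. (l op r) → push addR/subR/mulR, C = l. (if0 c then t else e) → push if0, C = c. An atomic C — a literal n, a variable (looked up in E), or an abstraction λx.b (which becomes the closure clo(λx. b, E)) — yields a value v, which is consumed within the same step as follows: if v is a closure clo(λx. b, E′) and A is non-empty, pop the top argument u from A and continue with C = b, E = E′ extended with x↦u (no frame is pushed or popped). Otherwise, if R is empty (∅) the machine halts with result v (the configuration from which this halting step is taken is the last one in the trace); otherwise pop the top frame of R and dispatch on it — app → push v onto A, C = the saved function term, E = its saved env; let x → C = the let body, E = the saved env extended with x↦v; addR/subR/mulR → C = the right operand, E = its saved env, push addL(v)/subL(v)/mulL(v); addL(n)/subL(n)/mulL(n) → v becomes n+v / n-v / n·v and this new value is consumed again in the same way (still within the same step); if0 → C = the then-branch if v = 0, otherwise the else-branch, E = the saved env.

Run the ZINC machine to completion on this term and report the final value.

Answer: 0

Execution trace:
t=0: <C=((λv. ((λw. w) v)) (if0 -4 then 0 else 0)), E=∅, A=∅, R=∅>
t=1: <C=(if0 -4 then 0 else 0), E=∅, A=∅, R=[app]>
t=2: <C=-4, E=∅, A=∅, R=[if0 :: app]>
t=3: <C=0, E=∅, A=∅, R=[app]>
t=4: <C=(λv. ((λw. w) v)), E=∅, A=[0], R=∅>
t=5: <C=((λw. w) v), E={v↦0}, A=∅, R=∅>
t=6: <C=v, E={v↦0}, A=∅, R=[app]>
t=7: <C=(λw. w), E={v↦0}, A=[0], R=∅>
t=8: <C=w, E={w↦0, v↦0}, A=∅, R=∅>
→ final value 0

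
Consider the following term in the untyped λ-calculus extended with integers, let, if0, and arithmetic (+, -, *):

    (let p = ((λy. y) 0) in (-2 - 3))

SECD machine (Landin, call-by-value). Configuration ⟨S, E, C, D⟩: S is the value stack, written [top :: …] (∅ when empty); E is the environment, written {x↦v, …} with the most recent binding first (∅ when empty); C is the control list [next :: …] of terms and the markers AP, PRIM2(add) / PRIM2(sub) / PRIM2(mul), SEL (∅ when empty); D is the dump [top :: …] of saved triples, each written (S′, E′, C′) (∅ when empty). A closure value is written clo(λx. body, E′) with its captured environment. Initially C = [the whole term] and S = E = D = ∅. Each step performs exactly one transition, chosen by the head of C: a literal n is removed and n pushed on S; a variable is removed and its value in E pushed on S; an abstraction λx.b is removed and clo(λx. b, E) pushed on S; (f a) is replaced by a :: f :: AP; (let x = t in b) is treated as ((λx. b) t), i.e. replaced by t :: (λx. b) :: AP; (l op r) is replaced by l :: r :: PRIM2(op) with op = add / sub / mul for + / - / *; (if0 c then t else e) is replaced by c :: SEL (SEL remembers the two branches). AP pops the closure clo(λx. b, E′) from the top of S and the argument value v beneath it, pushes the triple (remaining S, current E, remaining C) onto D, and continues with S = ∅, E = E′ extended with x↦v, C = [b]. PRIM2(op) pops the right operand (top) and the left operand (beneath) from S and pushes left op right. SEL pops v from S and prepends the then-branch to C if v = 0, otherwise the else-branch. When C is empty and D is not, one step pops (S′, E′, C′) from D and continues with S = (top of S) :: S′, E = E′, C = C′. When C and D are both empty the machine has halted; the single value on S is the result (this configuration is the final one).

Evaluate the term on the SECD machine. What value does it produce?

t=0: ⟨S=∅; E=∅; C=[(let p = ((λy. y) 0) in (-2 - 3))]; D=∅⟩
t=1: ⟨S=∅; E=∅; C=[((λy. y) 0) :: (λp. (-2 - 3)) :: AP]; D=∅⟩
t=2: ⟨S=∅; E=∅; C=[0 :: (λy. y) :: AP :: (λp. (-2 - 3)) :: AP]; D=∅⟩
t=3: ⟨S=[0]; E=∅; C=[(λy. y) :: AP :: (λp. (-2 - 3)) :: AP]; D=∅⟩
t=4: ⟨S=[clo(λy. y, ∅) :: 0]; E=∅; C=[AP :: (λp. (-2 - 3)) :: AP]; D=∅⟩
t=5: ⟨S=∅; E={y↦0}; C=[y]; D=[(∅, ∅, [(λp. (-2 - 3)) :: AP])]⟩
t=6: ⟨S=[0]; E={y↦0}; C=∅; D=[(∅, ∅, [(λp. (-2 - 3)) :: AP])]⟩
t=7: ⟨S=[0]; E=∅; C=[(λp. (-2 - 3)) :: AP]; D=∅⟩
t=8: ⟨S=[clo(λp. (-2 - 3), ∅) :: 0]; E=∅; C=[AP]; D=∅⟩
t=9: ⟨S=∅; E={p↦0}; C=[(-2 - 3)]; D=[(∅, ∅, ∅)]⟩
t=10: ⟨S=∅; E={p↦0}; C=[-2 :: 3 :: PRIM2(sub)]; D=[(∅, ∅, ∅)]⟩
t=11: ⟨S=[-2]; E={p↦0}; C=[3 :: PRIM2(sub)]; D=[(∅, ∅, ∅)]⟩
t=12: ⟨S=[3 :: -2]; E={p↦0}; C=[PRIM2(sub)]; D=[(∅, ∅, ∅)]⟩
t=13: ⟨S=[-5]; E={p↦0}; C=∅; D=[(∅, ∅, ∅)]⟩
t=14: ⟨S=[-5]; E=∅; C=∅; D=∅⟩
→ final value -5

Answer: -5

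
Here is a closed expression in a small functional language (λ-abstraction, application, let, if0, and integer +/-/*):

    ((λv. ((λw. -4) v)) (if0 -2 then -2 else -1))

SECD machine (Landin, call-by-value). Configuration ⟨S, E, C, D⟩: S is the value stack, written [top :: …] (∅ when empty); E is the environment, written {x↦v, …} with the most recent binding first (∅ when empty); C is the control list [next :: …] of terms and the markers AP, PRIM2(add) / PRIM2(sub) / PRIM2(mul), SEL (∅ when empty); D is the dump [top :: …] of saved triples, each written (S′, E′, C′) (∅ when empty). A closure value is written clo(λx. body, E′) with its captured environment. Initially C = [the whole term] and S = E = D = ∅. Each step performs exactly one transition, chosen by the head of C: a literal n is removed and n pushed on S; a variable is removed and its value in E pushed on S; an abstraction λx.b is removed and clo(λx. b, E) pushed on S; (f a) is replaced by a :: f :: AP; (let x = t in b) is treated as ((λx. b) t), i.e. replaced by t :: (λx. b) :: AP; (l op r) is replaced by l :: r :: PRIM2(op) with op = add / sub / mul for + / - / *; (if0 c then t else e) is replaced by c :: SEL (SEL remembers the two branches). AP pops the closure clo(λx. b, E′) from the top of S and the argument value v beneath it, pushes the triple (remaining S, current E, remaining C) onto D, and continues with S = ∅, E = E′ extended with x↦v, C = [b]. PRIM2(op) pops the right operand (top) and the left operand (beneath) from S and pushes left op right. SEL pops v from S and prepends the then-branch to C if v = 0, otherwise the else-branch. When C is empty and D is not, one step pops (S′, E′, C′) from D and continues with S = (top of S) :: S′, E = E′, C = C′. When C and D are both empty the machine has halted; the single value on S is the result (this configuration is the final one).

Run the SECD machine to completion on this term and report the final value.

Answer: -4

Machine steps:
step 0: ⟨S=∅; E=∅; C=[((λv. ((λw. -4) v)) (if0 -2 then -2 else -1))]; D=∅⟩
step 1: ⟨S=∅; E=∅; C=[(if0 -2 then -2 else -1) :: (λv. ((λw. -4) v)) :: AP]; D=∅⟩
step 2: ⟨S=∅; E=∅; C=[-2 :: SEL :: (λv. ((λw. -4) v)) :: AP]; D=∅⟩
step 3: ⟨S=[-2]; E=∅; C=[SEL :: (λv. ((λw. -4) v)) :: AP]; D=∅⟩
step 4: ⟨S=∅; E=∅; C=[-1 :: (λv. ((λw. -4) v)) :: AP]; D=∅⟩
step 5: ⟨S=[-1]; E=∅; C=[(λv. ((λw. -4) v)) :: AP]; D=∅⟩
step 6: ⟨S=[clo(λv. ((λw. -4) v), ∅) :: -1]; E=∅; C=[AP]; D=∅⟩
step 7: ⟨S=∅; E={v↦-1}; C=[((λw. -4) v)]; D=[(∅, ∅, ∅)]⟩
step 8: ⟨S=∅; E={v↦-1}; C=[v :: (λw. -4) :: AP]; D=[(∅, ∅, ∅)]⟩
step 9: ⟨S=[-1]; E={v↦-1}; C=[(λw. -4) :: AP]; D=[(∅, ∅, ∅)]⟩
step 10: ⟨S=[clo(λw. -4, {v↦-1}) :: -1]; E={v↦-1}; C=[AP]; D=[(∅, ∅, ∅)]⟩
step 11: ⟨S=∅; E={w↦-1, v↦-1}; C=[-4]; D=[(∅, {v↦-1}, ∅) :: (∅, ∅, ∅)]⟩
step 12: ⟨S=[-4]; E={w↦-1, v↦-1}; C=∅; D=[(∅, {v↦-1}, ∅) :: (∅, ∅, ∅)]⟩
step 13: ⟨S=[-4]; E={v↦-1}; C=∅; D=[(∅, ∅, ∅)]⟩
step 14: ⟨S=[-4]; E=∅; C=∅; D=∅⟩
→ final value -4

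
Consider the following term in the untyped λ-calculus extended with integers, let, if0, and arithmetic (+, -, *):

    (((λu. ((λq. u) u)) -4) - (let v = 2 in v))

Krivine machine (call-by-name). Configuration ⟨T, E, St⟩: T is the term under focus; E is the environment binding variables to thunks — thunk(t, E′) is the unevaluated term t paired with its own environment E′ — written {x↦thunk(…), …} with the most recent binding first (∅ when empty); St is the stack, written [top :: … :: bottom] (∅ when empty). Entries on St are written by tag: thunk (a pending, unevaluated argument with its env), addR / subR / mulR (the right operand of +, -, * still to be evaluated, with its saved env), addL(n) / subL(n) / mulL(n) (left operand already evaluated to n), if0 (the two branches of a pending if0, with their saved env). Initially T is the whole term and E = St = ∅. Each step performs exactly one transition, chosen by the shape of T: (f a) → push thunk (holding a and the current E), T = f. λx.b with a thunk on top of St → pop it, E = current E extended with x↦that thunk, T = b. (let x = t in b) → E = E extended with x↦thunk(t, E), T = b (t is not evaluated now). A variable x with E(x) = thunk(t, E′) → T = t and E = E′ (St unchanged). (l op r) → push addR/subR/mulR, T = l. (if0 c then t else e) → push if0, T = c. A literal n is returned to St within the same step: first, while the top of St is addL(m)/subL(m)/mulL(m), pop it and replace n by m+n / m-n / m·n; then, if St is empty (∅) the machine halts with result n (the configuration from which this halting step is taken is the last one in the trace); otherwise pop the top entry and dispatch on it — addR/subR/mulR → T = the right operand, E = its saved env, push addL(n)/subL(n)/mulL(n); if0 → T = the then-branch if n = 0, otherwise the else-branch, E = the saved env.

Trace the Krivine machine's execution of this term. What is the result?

t=0: ⟨T=(((λu. ((λq. u) u)) -4) - (let v = 2 in v)); E=∅; St=∅⟩
t=1: ⟨T=((λu. ((λq. u) u)) -4); E=∅; St=[subR]⟩
t=2: ⟨T=(λu. ((λq. u) u)); E=∅; St=[thunk :: subR]⟩
t=3: ⟨T=((λq. u) u); E={u↦thunk(-4, ∅)}; St=[subR]⟩
t=4: ⟨T=(λq. u); E={u↦thunk(-4, ∅)}; St=[thunk :: subR]⟩
t=5: ⟨T=u; E={q↦thunk(u, {u↦thunk(-4, ∅)}), u↦thunk(-4, ∅)}; St=[subR]⟩
t=6: ⟨T=-4; E=∅; St=[subR]⟩
t=7: ⟨T=(let v = 2 in v); E=∅; St=[subL(-4)]⟩
t=8: ⟨T=v; E={v↦thunk(2, ∅)}; St=[subL(-4)]⟩
t=9: ⟨T=2; E=∅; St=[subL(-4)]⟩
→ final value -6

Answer: -6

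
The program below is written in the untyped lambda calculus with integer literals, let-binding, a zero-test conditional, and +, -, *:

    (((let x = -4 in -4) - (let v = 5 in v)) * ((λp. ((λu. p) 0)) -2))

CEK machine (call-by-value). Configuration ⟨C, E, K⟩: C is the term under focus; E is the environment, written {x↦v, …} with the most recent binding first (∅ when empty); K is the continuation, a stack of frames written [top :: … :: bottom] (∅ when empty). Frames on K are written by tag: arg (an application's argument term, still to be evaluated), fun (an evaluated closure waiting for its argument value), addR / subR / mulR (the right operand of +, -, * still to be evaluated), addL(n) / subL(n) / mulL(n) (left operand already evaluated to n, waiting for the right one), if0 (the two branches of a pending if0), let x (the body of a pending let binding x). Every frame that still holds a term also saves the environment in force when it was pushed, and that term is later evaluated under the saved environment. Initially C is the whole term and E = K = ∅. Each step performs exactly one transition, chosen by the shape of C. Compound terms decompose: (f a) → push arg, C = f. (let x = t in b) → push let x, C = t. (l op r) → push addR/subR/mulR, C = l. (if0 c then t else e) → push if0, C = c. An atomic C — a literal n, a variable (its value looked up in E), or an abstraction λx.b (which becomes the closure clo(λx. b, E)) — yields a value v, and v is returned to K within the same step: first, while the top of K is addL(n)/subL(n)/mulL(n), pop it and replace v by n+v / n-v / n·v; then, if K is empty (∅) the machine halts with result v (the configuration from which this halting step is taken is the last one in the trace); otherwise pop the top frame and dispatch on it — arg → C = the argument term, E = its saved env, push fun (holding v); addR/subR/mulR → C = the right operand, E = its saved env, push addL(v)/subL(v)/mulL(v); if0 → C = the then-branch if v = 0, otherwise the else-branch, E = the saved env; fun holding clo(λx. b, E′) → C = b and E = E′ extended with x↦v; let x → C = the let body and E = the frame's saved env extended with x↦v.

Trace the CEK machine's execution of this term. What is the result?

Answer: 18

Execution trace:
[0] <C=(((let x = -4 in -4) - (let v = 5 in v)) * ((λp. ((λu. p) 0)) -2)), E=∅, K=∅>
[1] <C=((let x = -4 in -4) - (let v = 5 in v)), E=∅, K=[mulR]>
[2] <C=(let x = -4 in -4), E=∅, K=[subR :: mulR]>
[3] <C=-4, E=∅, K=[let x :: subR :: mulR]>
[4] <C=-4, E={x↦-4}, K=[subR :: mulR]>
[5] <C=(let v = 5 in v), E=∅, K=[subL(-4) :: mulR]>
[6] <C=5, E=∅, K=[let v :: subL(-4) :: mulR]>
[7] <C=v, E={v↦5}, K=[subL(-4) :: mulR]>
[8] <C=((λp. ((λu. p) 0)) -2), E=∅, K=[mulL(-9)]>
[9] <C=(λp. ((λu. p) 0)), E=∅, K=[arg :: mulL(-9)]>
[10] <C=-2, E=∅, K=[fun :: mulL(-9)]>
[11] <C=((λu. p) 0), E={p↦-2}, K=[mulL(-9)]>
[12] <C=(λu. p), E={p↦-2}, K=[arg :: mulL(-9)]>
[13] <C=0, E={p↦-2}, K=[fun :: mulL(-9)]>
[14] <C=p, E={u↦0, p↦-2}, K=[mulL(-9)]>
→ final value 18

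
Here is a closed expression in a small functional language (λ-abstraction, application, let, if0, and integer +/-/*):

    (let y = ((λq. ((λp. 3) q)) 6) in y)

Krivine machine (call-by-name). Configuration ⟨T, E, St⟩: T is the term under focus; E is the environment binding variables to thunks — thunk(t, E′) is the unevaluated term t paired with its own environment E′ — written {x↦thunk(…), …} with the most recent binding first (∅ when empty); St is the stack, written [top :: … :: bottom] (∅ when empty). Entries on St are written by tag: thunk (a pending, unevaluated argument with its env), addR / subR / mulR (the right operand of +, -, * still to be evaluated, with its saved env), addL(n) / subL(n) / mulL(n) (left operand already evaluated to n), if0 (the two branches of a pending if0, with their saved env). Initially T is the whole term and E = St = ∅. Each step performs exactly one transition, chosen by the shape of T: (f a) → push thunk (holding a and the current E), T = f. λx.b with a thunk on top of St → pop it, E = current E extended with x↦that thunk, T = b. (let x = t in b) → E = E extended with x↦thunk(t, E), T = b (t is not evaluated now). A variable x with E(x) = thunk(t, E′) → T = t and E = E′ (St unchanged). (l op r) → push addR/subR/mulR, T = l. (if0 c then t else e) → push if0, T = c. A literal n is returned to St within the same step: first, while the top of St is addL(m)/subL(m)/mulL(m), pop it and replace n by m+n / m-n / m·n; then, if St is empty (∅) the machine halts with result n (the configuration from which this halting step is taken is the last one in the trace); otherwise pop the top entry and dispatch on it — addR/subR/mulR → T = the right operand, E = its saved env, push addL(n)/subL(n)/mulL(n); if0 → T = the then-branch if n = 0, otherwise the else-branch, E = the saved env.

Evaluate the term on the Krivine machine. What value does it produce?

Answer: 3

Derivation:
step 0: [T=(let y = ((λq. ((λp. 3) q)) 6) in y) | E=∅ | St=∅]
step 1: [T=y | E={y↦thunk(((λq. ((λp. 3) q)) 6), ∅)} | St=∅]
step 2: [T=((λq. ((λp. 3) q)) 6) | E=∅ | St=∅]
step 3: [T=(λq. ((λp. 3) q)) | E=∅ | St=[thunk]]
step 4: [T=((λp. 3) q) | E={q↦thunk(6, ∅)} | St=∅]
step 5: [T=(λp. 3) | E={q↦thunk(6, ∅)} | St=[thunk]]
step 6: [T=3 | E={p↦thunk(q, {q↦thunk(6, ∅)}), q↦thunk(6, ∅)} | St=∅]
→ final value 3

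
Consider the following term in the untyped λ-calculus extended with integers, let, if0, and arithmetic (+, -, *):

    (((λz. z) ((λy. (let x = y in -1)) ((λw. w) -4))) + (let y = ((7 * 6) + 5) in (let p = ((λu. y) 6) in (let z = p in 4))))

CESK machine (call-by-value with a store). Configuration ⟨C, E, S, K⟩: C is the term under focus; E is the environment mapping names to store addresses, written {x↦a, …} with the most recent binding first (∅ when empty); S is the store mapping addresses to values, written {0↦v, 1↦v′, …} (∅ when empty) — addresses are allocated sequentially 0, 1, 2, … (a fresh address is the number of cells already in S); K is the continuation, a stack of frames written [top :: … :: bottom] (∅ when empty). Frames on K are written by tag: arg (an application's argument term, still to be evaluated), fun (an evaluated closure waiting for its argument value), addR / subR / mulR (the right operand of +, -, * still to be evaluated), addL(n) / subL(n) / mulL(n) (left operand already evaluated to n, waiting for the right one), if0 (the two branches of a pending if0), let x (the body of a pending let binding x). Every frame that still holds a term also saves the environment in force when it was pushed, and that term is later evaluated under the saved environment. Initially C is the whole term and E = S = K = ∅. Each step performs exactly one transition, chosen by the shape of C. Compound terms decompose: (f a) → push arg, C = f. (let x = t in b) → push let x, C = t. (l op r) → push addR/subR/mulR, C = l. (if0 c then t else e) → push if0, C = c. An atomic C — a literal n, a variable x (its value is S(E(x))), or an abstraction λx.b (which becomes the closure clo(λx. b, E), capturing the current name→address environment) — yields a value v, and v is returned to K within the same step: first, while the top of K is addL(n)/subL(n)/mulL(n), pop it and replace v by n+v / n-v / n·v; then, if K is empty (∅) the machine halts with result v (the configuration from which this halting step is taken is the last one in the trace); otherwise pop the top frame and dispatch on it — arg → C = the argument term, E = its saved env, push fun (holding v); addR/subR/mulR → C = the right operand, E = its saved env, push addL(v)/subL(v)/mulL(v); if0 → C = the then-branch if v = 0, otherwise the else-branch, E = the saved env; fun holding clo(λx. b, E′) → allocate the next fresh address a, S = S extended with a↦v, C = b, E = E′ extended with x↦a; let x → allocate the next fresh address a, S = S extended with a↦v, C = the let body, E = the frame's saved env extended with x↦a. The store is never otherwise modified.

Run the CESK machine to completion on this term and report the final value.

Answer: 3

Execution trace:
t=0: ⟨C=(((λz. z) ((λy. (let x = y in -1)) ((λw. w) -4))) + (let y = ((7 * 6) + 5) in (let p = ((λu. y) 6) in (let z = p in 4)))); E=∅; S=∅; K=∅⟩
t=1: ⟨C=((λz. z) ((λy. (let x = y in -1)) ((λw. w) -4))); E=∅; S=∅; K=[addR]⟩
t=2: ⟨C=(λz. z); E=∅; S=∅; K=[arg :: addR]⟩
t=3: ⟨C=((λy. (let x = y in -1)) ((λw. w) -4)); E=∅; S=∅; K=[fun :: addR]⟩
t=4: ⟨C=(λy. (let x = y in -1)); E=∅; S=∅; K=[arg :: fun :: addR]⟩
t=5: ⟨C=((λw. w) -4); E=∅; S=∅; K=[fun :: fun :: addR]⟩
t=6: ⟨C=(λw. w); E=∅; S=∅; K=[arg :: fun :: fun :: addR]⟩
t=7: ⟨C=-4; E=∅; S=∅; K=[fun :: fun :: fun :: addR]⟩
t=8: ⟨C=w; E={w↦0}; S={0↦-4}; K=[fun :: fun :: addR]⟩
t=9: ⟨C=(let x = y in -1); E={y↦1}; S={0↦-4, 1↦-4}; K=[fun :: addR]⟩
t=10: ⟨C=y; E={y↦1}; S={0↦-4, 1↦-4}; K=[let x :: fun :: addR]⟩
t=11: ⟨C=-1; E={x↦2, y↦1}; S={0↦-4, 1↦-4, 2↦-4}; K=[fun :: addR]⟩
t=12: ⟨C=z; E={z↦3}; S={0↦-4, 1↦-4, 2↦-4, 3↦-1}; K=[addR]⟩
t=13: ⟨C=(let y = ((7 * 6) + 5) in (let p = ((λu. y) 6) in (let z = p in 4))); E=∅; S={0↦-4, 1↦-4, 2↦-4, 3↦-1}; K=[addL(-1)]⟩
t=14: ⟨C=((7 * 6) + 5); E=∅; S={0↦-4, 1↦-4, 2↦-4, 3↦-1}; K=[let y :: addL(-1)]⟩
t=15: ⟨C=(7 * 6); E=∅; S={0↦-4, 1↦-4, 2↦-4, 3↦-1}; K=[addR :: let y :: addL(-1)]⟩
t=16: ⟨C=7; E=∅; S={0↦-4, 1↦-4, 2↦-4, 3↦-1}; K=[mulR :: addR :: let y :: addL(-1)]⟩
t=17: ⟨C=6; E=∅; S={0↦-4, 1↦-4, 2↦-4, 3↦-1}; K=[mulL(7) :: addR :: let y :: addL(-1)]⟩
t=18: ⟨C=5; E=∅; S={0↦-4, 1↦-4, 2↦-4, 3↦-1}; K=[addL(42) :: let y :: addL(-1)]⟩
t=19: ⟨C=(let p = ((λu. y) 6) in (let z = p in 4)); E={y↦4}; S={0↦-4, 1↦-4, 2↦-4, 3↦-1, 4↦47}; K=[addL(-1)]⟩
t=20: ⟨C=((λu. y) 6); E={y↦4}; S={0↦-4, 1↦-4, 2↦-4, 3↦-1, 4↦47}; K=[let p :: addL(-1)]⟩
t=21: ⟨C=(λu. y); E={y↦4}; S={0↦-4, 1↦-4, 2↦-4, 3↦-1, 4↦47}; K=[arg :: let p :: addL(-1)]⟩
t=22: ⟨C=6; E={y↦4}; S={0↦-4, 1↦-4, 2↦-4, 3↦-1, 4↦47}; K=[fun :: let p :: addL(-1)]⟩
t=23: ⟨C=y; E={u↦5, y↦4}; S={0↦-4, 1↦-4, 2↦-4, 3↦-1, 4↦47, 5↦6}; K=[let p :: addL(-1)]⟩
t=24: ⟨C=(let z = p in 4); E={p↦6, y↦4}; S={0↦-4, 1↦-4, 2↦-4, 3↦-1, 4↦47, 5↦6, 6↦47}; K=[addL(-1)]⟩
t=25: ⟨C=p; E={p↦6, y↦4}; S={0↦-4, 1↦-4, 2↦-4, 3↦-1, 4↦47, 5↦6, 6↦47}; K=[let z :: addL(-1)]⟩
t=26: ⟨C=4; E={z↦7, p↦6, y↦4}; S={0↦-4, 1↦-4, 2↦-4, 3↦-1, 4↦47, 5↦6, 6↦47, 7↦47}; K=[addL(-1)]⟩
→ final value 3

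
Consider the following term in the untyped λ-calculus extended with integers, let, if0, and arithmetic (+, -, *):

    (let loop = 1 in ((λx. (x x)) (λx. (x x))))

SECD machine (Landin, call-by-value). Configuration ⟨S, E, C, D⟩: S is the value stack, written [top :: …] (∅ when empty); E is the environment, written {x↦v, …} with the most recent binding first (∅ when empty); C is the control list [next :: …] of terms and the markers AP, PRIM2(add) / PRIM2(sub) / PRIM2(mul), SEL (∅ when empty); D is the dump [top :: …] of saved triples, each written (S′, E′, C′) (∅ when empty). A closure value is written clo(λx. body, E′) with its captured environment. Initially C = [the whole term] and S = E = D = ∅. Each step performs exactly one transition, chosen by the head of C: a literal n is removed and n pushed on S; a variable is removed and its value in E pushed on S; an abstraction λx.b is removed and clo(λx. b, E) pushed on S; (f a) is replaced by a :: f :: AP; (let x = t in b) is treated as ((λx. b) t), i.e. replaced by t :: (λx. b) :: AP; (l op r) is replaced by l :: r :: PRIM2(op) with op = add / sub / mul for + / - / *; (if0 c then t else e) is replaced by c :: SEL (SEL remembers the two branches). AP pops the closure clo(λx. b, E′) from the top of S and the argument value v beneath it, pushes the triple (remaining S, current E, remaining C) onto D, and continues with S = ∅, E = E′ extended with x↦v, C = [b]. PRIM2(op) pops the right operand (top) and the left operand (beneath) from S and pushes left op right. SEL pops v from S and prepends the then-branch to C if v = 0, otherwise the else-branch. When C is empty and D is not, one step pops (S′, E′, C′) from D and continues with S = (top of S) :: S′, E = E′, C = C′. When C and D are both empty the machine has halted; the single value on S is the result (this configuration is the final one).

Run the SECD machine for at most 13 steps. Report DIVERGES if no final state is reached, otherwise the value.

Answer: DIVERGES (no final state within 13 steps)

Derivation:
t=0: <S=∅, E=∅, C=[(let loop = 1 in ((λx. (x x)) (λx. (x x))))], D=∅>
t=1: <S=∅, E=∅, C=[1 :: (λloop. ((λx. (x x)) (λx. (x x)))) :: AP], D=∅>
t=2: <S=[1], E=∅, C=[(λloop. ((λx. (x x)) (λx. (x x)))) :: AP], D=∅>
t=3: <S=[clo(λloop. ((λx. (x x)) (λx. (x x))), ∅) :: 1], E=∅, C=[AP], D=∅>
t=4: <S=∅, E={loop↦1}, C=[((λx. (x x)) (λx. (x x)))], D=[(∅, ∅, ∅)]>
t=5: <S=∅, E={loop↦1}, C=[(λx. (x x)) :: (λx. (x x)) :: AP], D=[(∅, ∅, ∅)]>
t=6: <S=[clo(λx. (x x), {loop↦1})], E={loop↦1}, C=[(λx. (x x)) :: AP], D=[(∅, ∅, ∅)]>
t=7: <S=[clo(λx. (x x), {loop↦1}) :: clo(λx. (x x), {loop↦1})], E={loop↦1}, C=[AP], D=[(∅, ∅, ∅)]>
t=8: <S=∅, E={x↦clo(λx. (x x), {loop↦1}), loop↦1}, C=[(x x)], D=[(∅, {loop↦1}, ∅) :: (∅, ∅, ∅)]>
t=9: <S=∅, E={x↦clo(λx. (x x), {loop↦1}), loop↦1}, C=[x :: x :: AP], D=[(∅, {loop↦1}, ∅) :: (∅, ∅, ∅)]>
t=10: <S=[clo(λx. (x x), {loop↦1})], E={x↦clo(λx. (x x), {loop↦1}), loop↦1}, C=[x :: AP], D=[(∅, {loop↦1}, ∅) :: (∅, ∅, ∅)]>
t=11: <S=[clo(λx. (x x), {loop↦1}) :: clo(λx. (x x), {loop↦1})], E={x↦clo(λx. (x x), {loop↦1}), loop↦1}, C=[AP], D=[(∅, {loop↦1}, ∅) :: (∅, ∅, ∅)]>
t=12: <S=∅, E={x↦clo(λx. (x x), {loop↦1}), loop↦1}, C=[(x x)], D=[(∅, {x↦clo(λx. (x x), {loop↦1}), loop↦1}, ∅) :: (∅, {loop↦1}, ∅) :: (∅, ∅, ∅)]>
t=13: <S=∅, E={x↦clo(λx. (x x), {loop↦1}), loop↦1}, C=[x :: x :: AP], D=[(∅, {x↦clo(λx. (x x), {loop↦1}), loop↦1}, ∅) :: (∅, {loop↦1}, ∅) :: (∅, ∅, ∅)]>
→ 13 transitions taken and the configuration is still not final: no result within 13 steps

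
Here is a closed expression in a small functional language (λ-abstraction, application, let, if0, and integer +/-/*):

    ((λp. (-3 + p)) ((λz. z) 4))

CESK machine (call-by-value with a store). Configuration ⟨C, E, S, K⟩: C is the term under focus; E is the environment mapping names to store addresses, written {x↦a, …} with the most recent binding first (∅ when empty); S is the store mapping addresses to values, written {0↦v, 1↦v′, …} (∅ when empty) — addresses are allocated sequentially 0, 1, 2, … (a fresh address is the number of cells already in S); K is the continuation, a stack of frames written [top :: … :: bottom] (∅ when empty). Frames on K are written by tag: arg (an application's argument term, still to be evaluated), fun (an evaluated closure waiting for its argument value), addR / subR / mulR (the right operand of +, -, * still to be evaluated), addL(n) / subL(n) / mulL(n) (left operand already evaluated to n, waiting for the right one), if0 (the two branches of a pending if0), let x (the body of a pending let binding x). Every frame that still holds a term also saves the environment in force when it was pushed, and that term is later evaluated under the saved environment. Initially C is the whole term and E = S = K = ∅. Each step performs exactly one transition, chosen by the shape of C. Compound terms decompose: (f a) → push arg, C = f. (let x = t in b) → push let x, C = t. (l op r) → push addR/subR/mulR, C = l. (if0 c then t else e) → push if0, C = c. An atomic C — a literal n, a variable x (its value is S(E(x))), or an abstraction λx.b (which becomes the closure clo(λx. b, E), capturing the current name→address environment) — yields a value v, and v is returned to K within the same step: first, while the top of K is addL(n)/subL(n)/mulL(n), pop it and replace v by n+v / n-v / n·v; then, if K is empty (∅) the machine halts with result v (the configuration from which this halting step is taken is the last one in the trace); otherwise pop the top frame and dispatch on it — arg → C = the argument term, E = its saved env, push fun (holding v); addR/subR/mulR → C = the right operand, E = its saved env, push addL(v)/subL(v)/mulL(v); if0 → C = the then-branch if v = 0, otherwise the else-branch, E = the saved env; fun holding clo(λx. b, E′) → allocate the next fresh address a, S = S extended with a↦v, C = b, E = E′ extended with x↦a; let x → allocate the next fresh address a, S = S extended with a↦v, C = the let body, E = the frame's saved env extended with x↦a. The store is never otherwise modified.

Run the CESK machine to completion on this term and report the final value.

Answer: 1

Execution trace:
step 0: <C=((λp. (-3 + p)) ((λz. z) 4)), E=∅, S=∅, K=∅>
step 1: <C=(λp. (-3 + p)), E=∅, S=∅, K=[arg]>
step 2: <C=((λz. z) 4), E=∅, S=∅, K=[fun]>
step 3: <C=(λz. z), E=∅, S=∅, K=[arg :: fun]>
step 4: <C=4, E=∅, S=∅, K=[fun :: fun]>
step 5: <C=z, E={z↦0}, S={0↦4}, K=[fun]>
step 6: <C=(-3 + p), E={p↦1}, S={0↦4, 1↦4}, K=∅>
step 7: <C=-3, E={p↦1}, S={0↦4, 1↦4}, K=[addR]>
step 8: <C=p, E={p↦1}, S={0↦4, 1↦4}, K=[addL(-3)]>
→ final value 1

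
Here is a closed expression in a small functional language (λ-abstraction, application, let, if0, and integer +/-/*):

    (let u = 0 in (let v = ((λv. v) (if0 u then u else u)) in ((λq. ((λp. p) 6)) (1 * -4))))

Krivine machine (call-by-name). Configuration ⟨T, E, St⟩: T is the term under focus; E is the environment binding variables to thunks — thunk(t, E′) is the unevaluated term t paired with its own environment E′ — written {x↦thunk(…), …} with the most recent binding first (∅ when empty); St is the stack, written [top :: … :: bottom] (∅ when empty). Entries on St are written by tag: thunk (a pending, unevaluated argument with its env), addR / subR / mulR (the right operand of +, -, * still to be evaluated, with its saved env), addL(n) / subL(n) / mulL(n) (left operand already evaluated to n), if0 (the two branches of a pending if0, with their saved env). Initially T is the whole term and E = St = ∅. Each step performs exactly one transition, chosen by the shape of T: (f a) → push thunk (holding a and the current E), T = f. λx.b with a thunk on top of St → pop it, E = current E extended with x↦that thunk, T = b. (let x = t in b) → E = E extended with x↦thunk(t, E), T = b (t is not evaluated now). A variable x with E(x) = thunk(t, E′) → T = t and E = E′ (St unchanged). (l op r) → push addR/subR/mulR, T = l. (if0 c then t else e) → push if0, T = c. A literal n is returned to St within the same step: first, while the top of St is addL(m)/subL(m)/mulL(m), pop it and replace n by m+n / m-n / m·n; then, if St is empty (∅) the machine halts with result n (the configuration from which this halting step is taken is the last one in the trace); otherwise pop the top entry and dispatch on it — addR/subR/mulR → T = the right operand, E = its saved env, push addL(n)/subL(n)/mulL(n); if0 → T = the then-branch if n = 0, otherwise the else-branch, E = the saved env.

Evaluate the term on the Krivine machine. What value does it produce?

Answer: 6

Machine steps:
t=0: ⟨T=(let u = 0 in (let v = ((λv. v) (if0 u then u else u)) in ((λq. ((λp. p) 6)) (1 * -4)))); E=∅; St=∅⟩
t=1: ⟨T=(let v = ((λv. v) (if0 u then u else u)) in ((λq. ((λp. p) 6)) (1 * -4))); E={u↦thunk(0, ∅)}; St=∅⟩
t=2: ⟨T=((λq. ((λp. p) 6)) (1 * -4)); E={v↦thunk(((λv. v) (if0 u then u else u)), {u↦thunk(0, ∅)}), u↦thunk(0, ∅)}; St=∅⟩
t=3: ⟨T=(λq. ((λp. p) 6)); E={v↦thunk(((λv. v) (if0 u then u else u)), {u↦thunk(0, ∅)}), u↦thunk(0, ∅)}; St=[thunk]⟩
t=4: ⟨T=((λp. p) 6); E={q↦thunk((1 * -4), {v↦thunk(((λv. v) (if0 u then u else u)), {u↦thunk(0, ∅)}), u↦thunk(0, ∅)}), v↦thunk(((λv. v) (if0 u then u else u)), {u↦thunk(0, ∅)}), u↦thunk(0, ∅)}; St=∅⟩
t=5: ⟨T=(λp. p); E={q↦thunk((1 * -4), {v↦thunk(((λv. v) (if0 u then u else u)), {u↦thunk(0, ∅)}), u↦thunk(0, ∅)}), v↦thunk(((λv. v) (if0 u then u else u)), {u↦thunk(0, ∅)}), u↦thunk(0, ∅)}; St=[thunk]⟩
t=6: ⟨T=p; E={p↦thunk(6, {q↦thunk((1 * -4), {v↦thunk(((λv. v) (if0 u then u else u)), {u↦thunk(0, ∅)}), u↦thunk(0, ∅)}), v↦thunk(((λv. v) (if0 u then u else u)), {u↦thunk(0, ∅)}), u↦thunk(0, ∅)}), q↦thunk((1 * -4), {v↦thunk(((λv. v) (if0 u then u else u)), {u↦thunk(0, ∅)}), u↦thunk(0, ∅)}), v↦thunk(((λv. v) (if0 u then u else u)), {u↦thunk(0, ∅)}), u↦thunk(0, ∅)}; St=∅⟩
t=7: ⟨T=6; E={q↦thunk((1 * -4), {v↦thunk(((λv. v) (if0 u then u else u)), {u↦thunk(0, ∅)}), u↦thunk(0, ∅)}), v↦thunk(((λv. v) (if0 u then u else u)), {u↦thunk(0, ∅)}), u↦thunk(0, ∅)}; St=∅⟩
→ final value 6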